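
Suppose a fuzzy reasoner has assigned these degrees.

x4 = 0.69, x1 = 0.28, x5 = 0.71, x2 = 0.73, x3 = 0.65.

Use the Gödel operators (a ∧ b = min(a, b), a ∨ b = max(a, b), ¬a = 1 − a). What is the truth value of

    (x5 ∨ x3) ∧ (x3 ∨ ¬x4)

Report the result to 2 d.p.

0.65

x5 ∨ x3 = max(a, b) on (0.71, 0.65) = 0.71
¬x4 = 1 − 0.69 = 0.31
x3 ∨ ¬x4 = max(a, b) on (0.65, 0.31) = 0.65
(x5 ∨ x3) ∧ (x3 ∨ ¬x4) = min(a, b) on (0.71, 0.65) = 0.65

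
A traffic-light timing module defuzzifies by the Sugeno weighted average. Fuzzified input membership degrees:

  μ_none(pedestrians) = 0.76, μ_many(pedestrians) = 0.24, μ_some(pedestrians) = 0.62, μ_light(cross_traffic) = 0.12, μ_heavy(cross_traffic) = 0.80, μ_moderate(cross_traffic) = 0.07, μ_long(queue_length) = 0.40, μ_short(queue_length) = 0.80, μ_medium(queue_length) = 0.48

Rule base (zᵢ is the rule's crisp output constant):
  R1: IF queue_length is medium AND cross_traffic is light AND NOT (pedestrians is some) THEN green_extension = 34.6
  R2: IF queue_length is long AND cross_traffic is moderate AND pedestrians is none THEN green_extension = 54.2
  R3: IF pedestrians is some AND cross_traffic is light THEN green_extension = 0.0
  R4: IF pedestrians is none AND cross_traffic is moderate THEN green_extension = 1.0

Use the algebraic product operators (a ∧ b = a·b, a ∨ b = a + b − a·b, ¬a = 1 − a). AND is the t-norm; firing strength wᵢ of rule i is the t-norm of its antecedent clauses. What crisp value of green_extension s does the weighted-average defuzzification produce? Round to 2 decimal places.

11.50

R1 (z=34.6): medium=0.48, light=0.12, ¬some=1−0.62=0.38; AND[a·b] → w = 0.0219
R2 (z=54.2): long=0.40, moderate=0.07, none=0.76; AND[a·b] → w = 0.0213
R3 (z=0.0): some=0.62, light=0.12; AND[a·b] → w = 0.0744
R4 (z=1.0): none=0.76, moderate=0.07; AND[a·b] → w = 0.0532
Weighted average = (0.0219·34.6 + 0.0213·54.2 + 0.0744·0.0 + 0.0532·1.0) / (0.0219 + 0.0213 + 0.0744 + 0.0532)
  = 1.9639 / 0.1708 = 11.50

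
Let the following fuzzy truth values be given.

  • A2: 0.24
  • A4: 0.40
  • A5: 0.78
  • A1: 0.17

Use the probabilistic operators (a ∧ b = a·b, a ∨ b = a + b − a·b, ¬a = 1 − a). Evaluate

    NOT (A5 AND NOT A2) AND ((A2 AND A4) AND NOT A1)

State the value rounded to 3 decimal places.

NOT A2 = 1 − 0.2400 = 0.7600
A5 AND NOT A2 = a·b on (0.7800, 0.7600) = 0.5928
NOT (A5 AND NOT A2) = 1 − 0.5928 = 0.4072
A2 AND A4 = a·b on (0.2400, 0.4000) = 0.0960
NOT A1 = 1 − 0.1700 = 0.8300
(A2 AND A4) AND NOT A1 = a·b on (0.0960, 0.8300) = 0.0797
NOT (A5 AND NOT A2) AND ((A2 AND A4) AND NOT A1) = a·b on (0.4072, 0.0797) = 0.0324

0.032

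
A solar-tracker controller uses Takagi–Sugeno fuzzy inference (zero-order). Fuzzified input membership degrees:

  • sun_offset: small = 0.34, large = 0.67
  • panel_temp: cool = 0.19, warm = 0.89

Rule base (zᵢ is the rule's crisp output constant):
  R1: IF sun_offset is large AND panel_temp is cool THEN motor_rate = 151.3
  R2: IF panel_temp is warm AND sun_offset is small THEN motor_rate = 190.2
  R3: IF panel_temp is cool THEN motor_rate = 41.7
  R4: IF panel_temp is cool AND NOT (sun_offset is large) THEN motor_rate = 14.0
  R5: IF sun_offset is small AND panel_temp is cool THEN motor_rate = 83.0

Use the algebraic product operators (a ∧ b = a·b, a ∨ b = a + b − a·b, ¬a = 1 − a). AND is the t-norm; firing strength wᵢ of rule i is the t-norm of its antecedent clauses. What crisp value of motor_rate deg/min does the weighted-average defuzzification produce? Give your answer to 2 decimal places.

R1 (z=151.3): large=0.67, cool=0.19; AND[a·b] → w = 0.1273
R2 (z=190.2): warm=0.89, small=0.34; AND[a·b] → w = 0.3026
R3 (z=41.7): cool=0.19 → w = 0.1900
R4 (z=14.0): cool=0.19, ¬large=1−0.67=0.33; AND[a·b] → w = 0.0627
R5 (z=83.0): small=0.34, cool=0.19; AND[a·b] → w = 0.0646
Weighted average = (0.1273·151.3 + 0.3026·190.2 + 0.1900·41.7 + 0.0627·14.0 + 0.0646·83.0) / (0.1273 + 0.3026 + 0.1900 + 0.0627 + 0.0646)
  = 90.9776 / 0.7472 = 121.76

121.76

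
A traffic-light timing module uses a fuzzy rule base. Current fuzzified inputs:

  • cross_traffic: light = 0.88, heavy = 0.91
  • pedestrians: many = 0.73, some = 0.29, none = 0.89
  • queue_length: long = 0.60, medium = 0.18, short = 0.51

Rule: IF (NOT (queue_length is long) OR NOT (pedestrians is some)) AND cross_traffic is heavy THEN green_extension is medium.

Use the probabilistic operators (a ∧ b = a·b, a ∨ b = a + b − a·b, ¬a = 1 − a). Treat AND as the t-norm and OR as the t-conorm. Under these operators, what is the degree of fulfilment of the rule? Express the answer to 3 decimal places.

0.752

firing strength: (¬long=1−0.60=0.40 OR ¬some=1−0.29=0.71) = 0.8260; AND[a·b] with heavy=0.91 → w = 0.7517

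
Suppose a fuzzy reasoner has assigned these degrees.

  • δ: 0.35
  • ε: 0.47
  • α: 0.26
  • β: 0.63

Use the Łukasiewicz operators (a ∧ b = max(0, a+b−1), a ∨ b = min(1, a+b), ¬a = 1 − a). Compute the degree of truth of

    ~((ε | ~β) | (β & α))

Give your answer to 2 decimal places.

0.16

~β = 1 − 0.63 = 0.37
ε | ~β = min(1, a+b) on (0.47, 0.37) = 0.84
β & α = max(0, a+b−1) on (0.63, 0.26) = 0.00
(ε | ~β) | (β & α) = min(1, a+b) on (0.84, 0.00) = 0.84
~((ε | ~β) | (β & α)) = 1 − 0.84 = 0.16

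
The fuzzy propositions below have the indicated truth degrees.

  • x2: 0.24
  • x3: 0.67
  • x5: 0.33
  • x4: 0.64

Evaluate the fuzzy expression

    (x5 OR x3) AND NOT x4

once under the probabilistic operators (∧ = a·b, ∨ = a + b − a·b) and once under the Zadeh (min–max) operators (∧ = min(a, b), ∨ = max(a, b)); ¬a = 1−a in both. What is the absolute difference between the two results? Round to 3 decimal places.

Under probabilistic:
  x5 OR x3 = a + b − a·b on (0.3300, 0.6700) = 0.7789
  NOT x4 = 1 − 0.6400 = 0.3600
  (x5 OR x3) AND NOT x4 = a·b on (0.7789, 0.3600) = 0.2804
  → value = 0.2804
Under Zadeh (min–max):
  x5 OR x3 = max(a, b) on (0.33, 0.67) = 0.67
  NOT x4 = 1 − 0.64 = 0.36
  (x5 OR x3) AND NOT x4 = min(a, b) on (0.67, 0.36) = 0.36
  → value = 0.3600
|0.2804 − 0.3600| = 0.080

0.080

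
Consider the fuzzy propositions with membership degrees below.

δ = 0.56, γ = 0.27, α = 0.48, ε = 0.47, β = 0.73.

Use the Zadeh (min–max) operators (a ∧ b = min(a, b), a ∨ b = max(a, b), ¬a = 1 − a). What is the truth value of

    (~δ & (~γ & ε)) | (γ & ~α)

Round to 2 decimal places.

0.44

~δ = 1 − 0.56 = 0.44
~γ = 1 − 0.27 = 0.73
~γ & ε = min(a, b) on (0.73, 0.47) = 0.47
~δ & (~γ & ε) = min(a, b) on (0.44, 0.47) = 0.44
~α = 1 − 0.48 = 0.52
γ & ~α = min(a, b) on (0.27, 0.52) = 0.27
(~δ & (~γ & ε)) | (γ & ~α) = max(a, b) on (0.44, 0.27) = 0.44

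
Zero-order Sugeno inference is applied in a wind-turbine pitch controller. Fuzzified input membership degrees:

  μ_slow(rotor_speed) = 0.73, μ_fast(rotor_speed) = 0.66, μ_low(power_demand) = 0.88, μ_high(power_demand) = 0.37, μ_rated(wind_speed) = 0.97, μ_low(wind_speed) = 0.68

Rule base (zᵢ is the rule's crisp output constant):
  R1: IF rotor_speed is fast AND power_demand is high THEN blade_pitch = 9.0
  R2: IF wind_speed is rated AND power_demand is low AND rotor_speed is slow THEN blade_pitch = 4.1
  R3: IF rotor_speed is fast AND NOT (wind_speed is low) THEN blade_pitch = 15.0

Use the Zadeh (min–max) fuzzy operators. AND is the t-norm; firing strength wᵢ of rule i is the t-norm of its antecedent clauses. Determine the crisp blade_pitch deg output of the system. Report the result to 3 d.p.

7.833

R1 (z=9.0): fast=0.66, high=0.37; AND[min(a, b)] → w = 0.37
R2 (z=4.1): rated=0.97, low=0.88, slow=0.73; AND[min(a, b)] → w = 0.73
R3 (z=15.0): fast=0.66, ¬low=1−0.68=0.32; AND[min(a, b)] → w = 0.32
Weighted average = (0.37·9.0 + 0.73·4.1 + 0.32·15.0) / (0.37 + 0.73 + 0.32)
  = 11.1230 / 1.4200 = 7.833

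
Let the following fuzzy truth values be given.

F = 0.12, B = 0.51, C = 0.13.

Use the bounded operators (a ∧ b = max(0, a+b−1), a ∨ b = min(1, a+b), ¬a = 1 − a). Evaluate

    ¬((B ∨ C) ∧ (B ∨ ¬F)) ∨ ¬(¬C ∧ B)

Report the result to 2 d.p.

B ∨ C = min(1, a+b) on (0.51, 0.13) = 0.64
¬F = 1 − 0.12 = 0.88
B ∨ ¬F = min(1, a+b) on (0.51, 0.88) = 1.00
(B ∨ C) ∧ (B ∨ ¬F) = max(0, a+b−1) on (0.64, 1.00) = 0.64
¬((B ∨ C) ∧ (B ∨ ¬F)) = 1 − 0.64 = 0.36
¬C = 1 − 0.13 = 0.87
¬C ∧ B = max(0, a+b−1) on (0.87, 0.51) = 0.38
¬(¬C ∧ B) = 1 − 0.38 = 0.62
¬((B ∨ C) ∧ (B ∨ ¬F)) ∨ ¬(¬C ∧ B) = min(1, a+b) on (0.36, 0.62) = 0.98

0.98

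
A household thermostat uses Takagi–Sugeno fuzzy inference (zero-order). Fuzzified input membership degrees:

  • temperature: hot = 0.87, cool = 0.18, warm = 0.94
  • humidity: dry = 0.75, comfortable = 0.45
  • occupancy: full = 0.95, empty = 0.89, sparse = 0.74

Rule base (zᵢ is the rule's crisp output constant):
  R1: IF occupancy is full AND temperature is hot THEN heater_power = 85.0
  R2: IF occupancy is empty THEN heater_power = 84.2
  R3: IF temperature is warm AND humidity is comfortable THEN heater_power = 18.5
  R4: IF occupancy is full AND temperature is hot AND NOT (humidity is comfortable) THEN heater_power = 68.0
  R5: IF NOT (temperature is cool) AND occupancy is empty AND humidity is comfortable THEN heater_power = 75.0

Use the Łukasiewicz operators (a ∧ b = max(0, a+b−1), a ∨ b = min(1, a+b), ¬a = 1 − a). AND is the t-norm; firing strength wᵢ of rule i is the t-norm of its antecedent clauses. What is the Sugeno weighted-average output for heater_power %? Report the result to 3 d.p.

R1 (z=85.0): full=0.95, hot=0.87; AND[max(0, a+b−1)] → w = 0.82
R2 (z=84.2): empty=0.89 → w = 0.89
R3 (z=18.5): warm=0.94, comfortable=0.45; AND[max(0, a+b−1)] → w = 0.39
R4 (z=68.0): full=0.95, hot=0.87, ¬comfortable=1−0.45=0.55; AND[max(0, a+b−1)] → w = 0.37
R5 (z=75.0): ¬cool=1−0.18=0.82, empty=0.89, comfortable=0.45; AND[max(0, a+b−1)] → w = 0.16
Weighted average = (0.82·85.0 + 0.89·84.2 + 0.39·18.5 + 0.37·68.0 + 0.16·75.0) / (0.82 + 0.89 + 0.39 + 0.37 + 0.16)
  = 189.0130 / 2.6300 = 71.868

71.868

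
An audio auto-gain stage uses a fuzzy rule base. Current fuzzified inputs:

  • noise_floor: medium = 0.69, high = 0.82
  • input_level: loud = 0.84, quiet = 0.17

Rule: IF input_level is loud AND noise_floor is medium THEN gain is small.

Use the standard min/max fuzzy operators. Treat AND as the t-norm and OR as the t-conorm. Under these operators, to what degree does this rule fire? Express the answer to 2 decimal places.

firing strength: loud=0.84, medium=0.69; AND[min(a, b)] → w = 0.69

0.69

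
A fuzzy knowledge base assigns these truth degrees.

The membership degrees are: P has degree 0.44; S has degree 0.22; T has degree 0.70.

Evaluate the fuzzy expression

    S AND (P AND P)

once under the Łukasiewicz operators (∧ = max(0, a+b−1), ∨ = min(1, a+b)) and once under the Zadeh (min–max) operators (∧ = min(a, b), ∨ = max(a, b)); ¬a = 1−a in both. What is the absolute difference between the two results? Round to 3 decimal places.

0.220

Under Łukasiewicz:
  P AND P = max(0, a+b−1) on (0.44, 0.44) = 0.00
  S AND (P AND P) = max(0, a+b−1) on (0.22, 0.00) = 0.00
  → value = 0.0000
Under Zadeh (min–max):
  P AND P = min(a, b) on (0.44, 0.44) = 0.44
  S AND (P AND P) = min(a, b) on (0.22, 0.44) = 0.22
  → value = 0.2200
|0.0000 − 0.2200| = 0.220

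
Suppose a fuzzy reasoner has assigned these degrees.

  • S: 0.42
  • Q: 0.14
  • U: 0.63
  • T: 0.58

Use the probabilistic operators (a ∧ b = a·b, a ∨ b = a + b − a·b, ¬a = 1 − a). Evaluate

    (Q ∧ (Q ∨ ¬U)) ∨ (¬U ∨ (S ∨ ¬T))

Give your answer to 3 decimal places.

¬U = 1 − 0.6300 = 0.3700
Q ∨ ¬U = a + b − a·b on (0.1400, 0.3700) = 0.4582
Q ∧ (Q ∨ ¬U) = a·b on (0.1400, 0.4582) = 0.0641
¬U = 1 − 0.6300 = 0.3700
¬T = 1 − 0.5800 = 0.4200
S ∨ ¬T = a + b − a·b on (0.4200, 0.4200) = 0.6636
¬U ∨ (S ∨ ¬T) = a + b − a·b on (0.3700, 0.6636) = 0.7881
(Q ∧ (Q ∨ ¬U)) ∨ (¬U ∨ (S ∨ ¬T)) = a + b − a·b on (0.0641, 0.7881) = 0.8017

0.802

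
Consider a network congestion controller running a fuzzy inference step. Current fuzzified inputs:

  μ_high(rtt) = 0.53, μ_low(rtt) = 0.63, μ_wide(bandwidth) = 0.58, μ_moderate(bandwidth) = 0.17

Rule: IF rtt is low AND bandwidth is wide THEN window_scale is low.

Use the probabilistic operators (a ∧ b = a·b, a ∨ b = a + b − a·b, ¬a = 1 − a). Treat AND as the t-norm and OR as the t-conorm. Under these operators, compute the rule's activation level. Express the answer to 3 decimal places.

firing strength: low=0.63, wide=0.58; AND[a·b] → w = 0.3654

0.365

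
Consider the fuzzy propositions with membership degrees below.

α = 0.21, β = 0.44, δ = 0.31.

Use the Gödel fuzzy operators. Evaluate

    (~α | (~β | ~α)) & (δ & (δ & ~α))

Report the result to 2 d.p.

~α = 1 − 0.21 = 0.79
~β = 1 − 0.44 = 0.56
~α = 1 − 0.21 = 0.79
~β | ~α = max(a, b) on (0.56, 0.79) = 0.79
~α | (~β | ~α) = max(a, b) on (0.79, 0.79) = 0.79
~α = 1 − 0.21 = 0.79
δ & ~α = min(a, b) on (0.31, 0.79) = 0.31
δ & (δ & ~α) = min(a, b) on (0.31, 0.31) = 0.31
(~α | (~β | ~α)) & (δ & (δ & ~α)) = min(a, b) on (0.79, 0.31) = 0.31

0.31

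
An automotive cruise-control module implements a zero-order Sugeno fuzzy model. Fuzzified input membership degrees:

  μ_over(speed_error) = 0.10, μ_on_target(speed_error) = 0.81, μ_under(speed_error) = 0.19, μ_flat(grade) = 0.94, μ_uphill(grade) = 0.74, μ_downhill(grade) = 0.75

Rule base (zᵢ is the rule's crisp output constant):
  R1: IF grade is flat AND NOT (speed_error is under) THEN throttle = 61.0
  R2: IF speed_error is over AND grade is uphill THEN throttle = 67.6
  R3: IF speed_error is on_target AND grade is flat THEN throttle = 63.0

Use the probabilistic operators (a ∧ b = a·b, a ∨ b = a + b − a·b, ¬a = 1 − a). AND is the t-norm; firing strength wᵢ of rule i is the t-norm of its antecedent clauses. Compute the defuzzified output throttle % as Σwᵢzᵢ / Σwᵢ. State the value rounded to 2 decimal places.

62.26

R1 (z=61.0): flat=0.94, ¬under=1−0.19=0.81; AND[a·b] → w = 0.7614
R2 (z=67.6): over=0.10, uphill=0.74; AND[a·b] → w = 0.0740
R3 (z=63.0): on_target=0.81, flat=0.94; AND[a·b] → w = 0.7614
Weighted average = (0.7614·61.0 + 0.0740·67.6 + 0.7614·63.0) / (0.7614 + 0.0740 + 0.7614)
  = 99.4160 / 1.5968 = 62.26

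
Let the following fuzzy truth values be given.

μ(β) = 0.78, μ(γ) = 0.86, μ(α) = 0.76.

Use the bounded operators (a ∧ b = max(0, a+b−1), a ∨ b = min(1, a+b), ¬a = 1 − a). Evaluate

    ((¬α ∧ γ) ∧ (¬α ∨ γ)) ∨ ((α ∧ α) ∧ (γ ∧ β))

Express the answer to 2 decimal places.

0.26

¬α = 1 − 0.76 = 0.24
¬α ∧ γ = max(0, a+b−1) on (0.24, 0.86) = 0.10
¬α = 1 − 0.76 = 0.24
¬α ∨ γ = min(1, a+b) on (0.24, 0.86) = 1.00
(¬α ∧ γ) ∧ (¬α ∨ γ) = max(0, a+b−1) on (0.10, 1.00) = 0.10
α ∧ α = max(0, a+b−1) on (0.76, 0.76) = 0.52
γ ∧ β = max(0, a+b−1) on (0.86, 0.78) = 0.64
(α ∧ α) ∧ (γ ∧ β) = max(0, a+b−1) on (0.52, 0.64) = 0.16
((¬α ∧ γ) ∧ (¬α ∨ γ)) ∨ ((α ∧ α) ∧ (γ ∧ β)) = min(1, a+b) on (0.10, 0.16) = 0.26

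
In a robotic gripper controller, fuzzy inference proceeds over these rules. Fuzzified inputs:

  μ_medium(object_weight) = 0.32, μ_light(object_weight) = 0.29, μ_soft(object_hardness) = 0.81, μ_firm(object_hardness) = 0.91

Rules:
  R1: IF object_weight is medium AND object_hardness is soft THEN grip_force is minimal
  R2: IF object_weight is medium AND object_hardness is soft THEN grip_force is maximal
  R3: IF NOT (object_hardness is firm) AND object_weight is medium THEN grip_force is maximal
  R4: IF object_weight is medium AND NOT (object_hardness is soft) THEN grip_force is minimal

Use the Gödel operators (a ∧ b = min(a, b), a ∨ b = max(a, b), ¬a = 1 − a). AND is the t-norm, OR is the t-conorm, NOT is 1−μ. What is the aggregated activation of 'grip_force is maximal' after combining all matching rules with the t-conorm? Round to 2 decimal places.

R1: medium=0.32, soft=0.81; AND[min(a, b)] → w = 0.32
R2: medium=0.32, soft=0.81; AND[min(a, b)] → w = 0.32
R3: ¬firm=1−0.91=0.09, medium=0.32; AND[min(a, b)] → w = 0.09
R4: medium=0.32, ¬soft=1−0.81=0.19; AND[min(a, b)] → w = 0.19
Rules with consequent 'maximal': {R2, R3} → strengths 0.32, 0.09
Aggregate via t-conorm [max(a, b)]: 0.32

0.32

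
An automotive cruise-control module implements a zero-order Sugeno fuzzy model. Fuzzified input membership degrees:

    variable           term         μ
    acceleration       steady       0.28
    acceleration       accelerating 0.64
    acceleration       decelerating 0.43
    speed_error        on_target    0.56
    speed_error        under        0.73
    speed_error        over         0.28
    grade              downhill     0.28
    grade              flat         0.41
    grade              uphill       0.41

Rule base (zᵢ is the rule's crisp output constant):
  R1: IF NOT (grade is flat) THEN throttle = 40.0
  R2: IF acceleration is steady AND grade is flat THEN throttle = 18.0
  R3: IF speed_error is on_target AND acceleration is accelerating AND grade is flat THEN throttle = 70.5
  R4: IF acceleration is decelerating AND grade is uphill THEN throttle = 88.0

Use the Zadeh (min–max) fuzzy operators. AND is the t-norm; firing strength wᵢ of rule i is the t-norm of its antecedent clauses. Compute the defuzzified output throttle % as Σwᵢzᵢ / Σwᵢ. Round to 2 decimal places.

55.40

R1 (z=40.0): ¬flat=1−0.41=0.59 → w = 0.59
R2 (z=18.0): steady=0.28, flat=0.41; AND[min(a, b)] → w = 0.28
R3 (z=70.5): on_target=0.56, accelerating=0.64, flat=0.41; AND[min(a, b)] → w = 0.41
R4 (z=88.0): decelerating=0.43, uphill=0.41; AND[min(a, b)] → w = 0.41
Weighted average = (0.59·40.0 + 0.28·18.0 + 0.41·70.5 + 0.41·88.0) / (0.59 + 0.28 + 0.41 + 0.41)
  = 93.6250 / 1.6900 = 55.40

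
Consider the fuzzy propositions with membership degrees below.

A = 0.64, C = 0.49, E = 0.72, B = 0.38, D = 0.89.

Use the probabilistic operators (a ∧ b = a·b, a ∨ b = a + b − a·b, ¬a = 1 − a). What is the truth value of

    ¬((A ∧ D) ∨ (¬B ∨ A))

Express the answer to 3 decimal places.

0.059

A ∧ D = a·b on (0.6400, 0.8900) = 0.5696
¬B = 1 − 0.3800 = 0.6200
¬B ∨ A = a + b − a·b on (0.6200, 0.6400) = 0.8632
(A ∧ D) ∨ (¬B ∨ A) = a + b − a·b on (0.5696, 0.8632) = 0.9411
¬((A ∧ D) ∨ (¬B ∨ A)) = 1 − 0.9411 = 0.0589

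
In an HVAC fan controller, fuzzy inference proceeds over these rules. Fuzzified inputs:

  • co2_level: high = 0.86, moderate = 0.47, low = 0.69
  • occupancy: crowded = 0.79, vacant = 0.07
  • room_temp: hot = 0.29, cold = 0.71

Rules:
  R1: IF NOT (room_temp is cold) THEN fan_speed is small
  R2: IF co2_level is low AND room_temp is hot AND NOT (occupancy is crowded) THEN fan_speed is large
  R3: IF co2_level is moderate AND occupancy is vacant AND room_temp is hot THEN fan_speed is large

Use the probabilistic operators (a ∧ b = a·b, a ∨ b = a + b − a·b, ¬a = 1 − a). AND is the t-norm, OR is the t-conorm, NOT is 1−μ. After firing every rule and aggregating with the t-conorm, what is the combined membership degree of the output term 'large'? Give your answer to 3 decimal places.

0.051

R1: ¬cold=1−0.71=0.29 → w = 0.2900
R2: low=0.69, hot=0.29, ¬crowded=1−0.79=0.21; AND[a·b] → w = 0.0420
R3: moderate=0.47, vacant=0.07, hot=0.29; AND[a·b] → w = 0.0095
Rules with consequent 'large': {R2, R3} → strengths 0.0420, 0.0095
Aggregate via t-conorm [a + b − a·b]: 0.0512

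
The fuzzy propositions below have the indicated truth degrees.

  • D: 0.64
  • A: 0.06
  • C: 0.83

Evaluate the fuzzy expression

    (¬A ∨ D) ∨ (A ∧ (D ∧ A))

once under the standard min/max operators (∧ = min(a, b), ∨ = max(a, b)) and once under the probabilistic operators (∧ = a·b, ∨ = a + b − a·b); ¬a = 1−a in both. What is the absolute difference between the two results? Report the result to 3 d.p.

0.038

Under standard min/max:
  ¬A = 1 − 0.06 = 0.94
  ¬A ∨ D = max(a, b) on (0.94, 0.64) = 0.94
  D ∧ A = min(a, b) on (0.64, 0.06) = 0.06
  A ∧ (D ∧ A) = min(a, b) on (0.06, 0.06) = 0.06
  (¬A ∨ D) ∨ (A ∧ (D ∧ A)) = max(a, b) on (0.94, 0.06) = 0.94
  → value = 0.9400
Under probabilistic:
  ¬A = 1 − 0.0600 = 0.9400
  ¬A ∨ D = a + b − a·b on (0.9400, 0.6400) = 0.9784
  D ∧ A = a·b on (0.6400, 0.0600) = 0.0384
  A ∧ (D ∧ A) = a·b on (0.0600, 0.0384) = 0.0023
  (¬A ∨ D) ∨ (A ∧ (D ∧ A)) = a + b − a·b on (0.9784, 0.0023) = 0.9784
  → value = 0.9784
|0.9400 − 0.9784| = 0.038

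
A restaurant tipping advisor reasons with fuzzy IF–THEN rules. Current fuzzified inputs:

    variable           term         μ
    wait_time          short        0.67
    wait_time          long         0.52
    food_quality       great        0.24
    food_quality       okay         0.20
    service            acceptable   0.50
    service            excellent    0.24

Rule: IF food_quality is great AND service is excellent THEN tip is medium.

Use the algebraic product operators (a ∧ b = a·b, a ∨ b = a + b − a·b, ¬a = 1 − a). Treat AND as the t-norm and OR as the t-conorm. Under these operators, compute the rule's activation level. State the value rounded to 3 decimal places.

firing strength: great=0.24, excellent=0.24; AND[a·b] → w = 0.0576

0.058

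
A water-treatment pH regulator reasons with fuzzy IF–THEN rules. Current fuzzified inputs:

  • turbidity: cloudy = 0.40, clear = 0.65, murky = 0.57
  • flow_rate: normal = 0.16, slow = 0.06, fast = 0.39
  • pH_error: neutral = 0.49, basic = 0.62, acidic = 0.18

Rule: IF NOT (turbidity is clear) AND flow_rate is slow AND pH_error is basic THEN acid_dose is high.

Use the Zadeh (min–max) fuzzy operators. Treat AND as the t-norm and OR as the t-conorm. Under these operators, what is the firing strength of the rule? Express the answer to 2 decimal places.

0.06

firing strength: ¬clear=1−0.65=0.35, slow=0.06, basic=0.62; AND[min(a, b)] → w = 0.06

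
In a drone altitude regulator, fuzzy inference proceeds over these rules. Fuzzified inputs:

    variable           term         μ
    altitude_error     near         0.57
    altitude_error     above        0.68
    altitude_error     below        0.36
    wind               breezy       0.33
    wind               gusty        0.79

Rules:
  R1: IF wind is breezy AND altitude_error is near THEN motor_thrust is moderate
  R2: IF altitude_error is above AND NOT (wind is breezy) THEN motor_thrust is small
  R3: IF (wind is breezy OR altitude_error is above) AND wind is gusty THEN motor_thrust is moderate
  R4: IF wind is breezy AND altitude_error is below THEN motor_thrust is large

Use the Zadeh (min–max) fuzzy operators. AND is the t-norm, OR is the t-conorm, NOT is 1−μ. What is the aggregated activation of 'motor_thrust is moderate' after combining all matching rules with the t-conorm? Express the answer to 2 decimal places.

R1: breezy=0.33, near=0.57; AND[min(a, b)] → w = 0.33
R2: above=0.68, ¬breezy=1−0.33=0.67; AND[min(a, b)] → w = 0.67
R3: (breezy=0.33 OR above=0.68) = 0.68; AND[min(a, b)] with gusty=0.79 → w = 0.68
R4: breezy=0.33, below=0.36; AND[min(a, b)] → w = 0.33
Rules with consequent 'moderate': {R1, R3} → strengths 0.33, 0.68
Aggregate via t-conorm [max(a, b)]: 0.68

0.68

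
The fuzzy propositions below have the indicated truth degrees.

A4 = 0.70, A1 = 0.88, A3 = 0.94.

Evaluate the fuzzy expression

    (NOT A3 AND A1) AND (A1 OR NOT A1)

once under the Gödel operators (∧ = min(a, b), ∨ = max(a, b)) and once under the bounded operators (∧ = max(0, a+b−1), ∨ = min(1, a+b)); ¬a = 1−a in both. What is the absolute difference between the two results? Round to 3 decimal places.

0.060

Under Gödel:
  NOT A3 = 1 − 0.94 = 0.06
  NOT A3 AND A1 = min(a, b) on (0.06, 0.88) = 0.06
  NOT A1 = 1 − 0.88 = 0.12
  A1 OR NOT A1 = max(a, b) on (0.88, 0.12) = 0.88
  (NOT A3 AND A1) AND (A1 OR NOT A1) = min(a, b) on (0.06, 0.88) = 0.06
  → value = 0.0600
Under bounded:
  NOT A3 = 1 − 0.94 = 0.06
  NOT A3 AND A1 = max(0, a+b−1) on (0.06, 0.88) = 0.00
  NOT A1 = 1 − 0.88 = 0.12
  A1 OR NOT A1 = min(1, a+b) on (0.88, 0.12) = 1.00
  (NOT A3 AND A1) AND (A1 OR NOT A1) = max(0, a+b−1) on (0.00, 1.00) = 0.00
  → value = 0.0000
|0.0600 − 0.0000| = 0.060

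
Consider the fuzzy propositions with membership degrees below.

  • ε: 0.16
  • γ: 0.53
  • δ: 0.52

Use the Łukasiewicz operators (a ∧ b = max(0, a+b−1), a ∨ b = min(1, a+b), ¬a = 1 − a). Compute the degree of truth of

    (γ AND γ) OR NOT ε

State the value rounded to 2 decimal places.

γ AND γ = max(0, a+b−1) on (0.53, 0.53) = 0.06
NOT ε = 1 − 0.16 = 0.84
(γ AND γ) OR NOT ε = min(1, a+b) on (0.06, 0.84) = 0.90

0.90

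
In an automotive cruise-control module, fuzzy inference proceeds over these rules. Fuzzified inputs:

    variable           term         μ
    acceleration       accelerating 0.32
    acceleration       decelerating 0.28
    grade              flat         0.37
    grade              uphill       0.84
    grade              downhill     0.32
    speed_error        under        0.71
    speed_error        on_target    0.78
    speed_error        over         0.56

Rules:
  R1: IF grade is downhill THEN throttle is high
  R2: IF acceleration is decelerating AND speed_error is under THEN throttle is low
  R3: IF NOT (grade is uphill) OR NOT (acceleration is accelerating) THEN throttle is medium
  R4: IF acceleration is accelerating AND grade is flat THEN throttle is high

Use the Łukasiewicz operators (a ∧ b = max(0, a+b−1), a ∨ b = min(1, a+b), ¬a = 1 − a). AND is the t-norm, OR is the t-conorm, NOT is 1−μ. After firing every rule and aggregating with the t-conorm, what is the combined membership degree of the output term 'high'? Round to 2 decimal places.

0.32

R1: downhill=0.32 → w = 0.32
R2: decelerating=0.28, under=0.71; AND[max(0, a+b−1)] → w = 0.00
R3: ¬uphill=1−0.84=0.16, ¬accelerating=1−0.32=0.68; OR[min(1, a+b)] → w = 0.84
R4: accelerating=0.32, flat=0.37; AND[max(0, a+b−1)] → w = 0.00
Rules with consequent 'high': {R1, R4} → strengths 0.32, 0.00
Aggregate via t-conorm [min(1, a+b)]: 0.32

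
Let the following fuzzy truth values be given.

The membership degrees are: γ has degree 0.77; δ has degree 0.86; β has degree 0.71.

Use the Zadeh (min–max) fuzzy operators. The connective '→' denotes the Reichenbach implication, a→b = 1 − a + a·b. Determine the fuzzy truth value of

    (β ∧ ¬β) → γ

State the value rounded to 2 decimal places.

¬β = 1 − 0.71 = 0.29
β ∧ ¬β = min(a, b) on (0.71, 0.29) = 0.29
(β ∧ ¬β) → γ  [Reichenbach: 1 − a + a·b] with a=0.29, b=0.77 → 0.93

0.93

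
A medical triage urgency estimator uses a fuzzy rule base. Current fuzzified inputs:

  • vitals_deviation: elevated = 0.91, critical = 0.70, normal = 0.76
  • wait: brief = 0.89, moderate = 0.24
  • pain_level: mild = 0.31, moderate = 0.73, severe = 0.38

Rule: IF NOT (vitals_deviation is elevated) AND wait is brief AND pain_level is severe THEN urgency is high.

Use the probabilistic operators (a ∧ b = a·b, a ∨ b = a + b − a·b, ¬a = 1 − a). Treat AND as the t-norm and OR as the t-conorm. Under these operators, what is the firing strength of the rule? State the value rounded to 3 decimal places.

0.030

firing strength: ¬elevated=1−0.91=0.09, brief=0.89, severe=0.38; AND[a·b] → w = 0.0304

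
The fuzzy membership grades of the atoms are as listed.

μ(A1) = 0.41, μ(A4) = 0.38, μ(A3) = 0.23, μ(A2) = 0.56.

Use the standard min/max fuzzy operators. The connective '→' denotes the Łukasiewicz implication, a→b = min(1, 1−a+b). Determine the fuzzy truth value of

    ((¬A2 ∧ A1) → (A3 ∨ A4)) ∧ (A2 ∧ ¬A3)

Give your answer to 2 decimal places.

¬A2 = 1 − 0.56 = 0.44
¬A2 ∧ A1 = min(a, b) on (0.44, 0.41) = 0.41
A3 ∨ A4 = max(a, b) on (0.23, 0.38) = 0.38
(¬A2 ∧ A1) → (A3 ∨ A4)  [Łukasiewicz: min(1, 1−a+b)] with a=0.41, b=0.38 → 0.97
¬A3 = 1 − 0.23 = 0.77
A2 ∧ ¬A3 = min(a, b) on (0.56, 0.77) = 0.56
((¬A2 ∧ A1) → (A3 ∨ A4)) ∧ (A2 ∧ ¬A3) = min(a, b) on (0.97, 0.56) = 0.56

0.56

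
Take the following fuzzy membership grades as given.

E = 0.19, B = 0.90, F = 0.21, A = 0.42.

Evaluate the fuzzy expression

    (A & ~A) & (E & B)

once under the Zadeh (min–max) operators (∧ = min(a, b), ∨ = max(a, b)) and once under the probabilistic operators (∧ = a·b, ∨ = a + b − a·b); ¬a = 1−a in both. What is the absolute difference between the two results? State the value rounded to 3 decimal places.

0.148

Under Zadeh (min–max):
  ~A = 1 − 0.42 = 0.58
  A & ~A = min(a, b) on (0.42, 0.58) = 0.42
  E & B = min(a, b) on (0.19, 0.90) = 0.19
  (A & ~A) & (E & B) = min(a, b) on (0.42, 0.19) = 0.19
  → value = 0.1900
Under probabilistic:
  ~A = 1 − 0.4200 = 0.5800
  A & ~A = a·b on (0.4200, 0.5800) = 0.2436
  E & B = a·b on (0.1900, 0.9000) = 0.1710
  (A & ~A) & (E & B) = a·b on (0.2436, 0.1710) = 0.0417
  → value = 0.0417
|0.1900 − 0.0417| = 0.148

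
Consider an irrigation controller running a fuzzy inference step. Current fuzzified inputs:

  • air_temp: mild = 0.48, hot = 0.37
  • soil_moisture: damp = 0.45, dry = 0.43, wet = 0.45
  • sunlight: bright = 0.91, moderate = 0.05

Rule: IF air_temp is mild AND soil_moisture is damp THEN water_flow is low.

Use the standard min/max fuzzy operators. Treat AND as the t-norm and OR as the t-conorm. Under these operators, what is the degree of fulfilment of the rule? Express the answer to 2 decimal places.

0.45

firing strength: mild=0.48, damp=0.45; AND[min(a, b)] → w = 0.45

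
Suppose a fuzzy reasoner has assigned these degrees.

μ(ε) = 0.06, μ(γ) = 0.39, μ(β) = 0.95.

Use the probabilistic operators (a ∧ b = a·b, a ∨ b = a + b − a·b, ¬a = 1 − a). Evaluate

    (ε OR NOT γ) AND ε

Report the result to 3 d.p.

0.038

NOT γ = 1 − 0.3900 = 0.6100
ε OR NOT γ = a + b − a·b on (0.0600, 0.6100) = 0.6334
(ε OR NOT γ) AND ε = a·b on (0.6334, 0.0600) = 0.0380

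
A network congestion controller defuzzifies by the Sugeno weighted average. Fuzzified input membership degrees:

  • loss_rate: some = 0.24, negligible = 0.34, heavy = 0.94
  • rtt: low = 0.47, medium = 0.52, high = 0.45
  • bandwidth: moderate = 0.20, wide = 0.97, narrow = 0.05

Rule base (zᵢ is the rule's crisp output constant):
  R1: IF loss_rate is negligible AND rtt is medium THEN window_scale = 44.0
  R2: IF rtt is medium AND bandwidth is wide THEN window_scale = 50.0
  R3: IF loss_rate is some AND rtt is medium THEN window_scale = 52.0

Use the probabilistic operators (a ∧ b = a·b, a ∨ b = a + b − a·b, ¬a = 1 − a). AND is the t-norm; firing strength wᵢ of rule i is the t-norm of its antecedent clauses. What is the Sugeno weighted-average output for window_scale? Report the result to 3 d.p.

48.994

R1 (z=44.0): negligible=0.34, medium=0.52; AND[a·b] → w = 0.1768
R2 (z=50.0): medium=0.52, wide=0.97; AND[a·b] → w = 0.5044
R3 (z=52.0): some=0.24, medium=0.52; AND[a·b] → w = 0.1248
Weighted average = (0.1768·44.0 + 0.5044·50.0 + 0.1248·52.0) / (0.1768 + 0.5044 + 0.1248)
  = 39.4888 / 0.8060 = 48.994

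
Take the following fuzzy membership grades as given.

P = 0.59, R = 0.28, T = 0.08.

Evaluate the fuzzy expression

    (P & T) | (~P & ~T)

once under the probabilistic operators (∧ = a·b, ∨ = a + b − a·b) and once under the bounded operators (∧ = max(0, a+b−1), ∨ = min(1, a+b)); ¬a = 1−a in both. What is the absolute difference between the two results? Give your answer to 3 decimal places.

0.077

Under probabilistic:
  P & T = a·b on (0.5900, 0.0800) = 0.0472
  ~P = 1 − 0.5900 = 0.4100
  ~T = 1 − 0.0800 = 0.9200
  ~P & ~T = a·b on (0.4100, 0.9200) = 0.3772
  (P & T) | (~P & ~T) = a + b − a·b on (0.0472, 0.3772) = 0.4066
  → value = 0.4066
Under bounded:
  P & T = max(0, a+b−1) on (0.59, 0.08) = 0.00
  ~P = 1 − 0.59 = 0.41
  ~T = 1 − 0.08 = 0.92
  ~P & ~T = max(0, a+b−1) on (0.41, 0.92) = 0.33
  (P & T) | (~P & ~T) = min(1, a+b) on (0.00, 0.33) = 0.33
  → value = 0.3300
|0.4066 − 0.3300| = 0.077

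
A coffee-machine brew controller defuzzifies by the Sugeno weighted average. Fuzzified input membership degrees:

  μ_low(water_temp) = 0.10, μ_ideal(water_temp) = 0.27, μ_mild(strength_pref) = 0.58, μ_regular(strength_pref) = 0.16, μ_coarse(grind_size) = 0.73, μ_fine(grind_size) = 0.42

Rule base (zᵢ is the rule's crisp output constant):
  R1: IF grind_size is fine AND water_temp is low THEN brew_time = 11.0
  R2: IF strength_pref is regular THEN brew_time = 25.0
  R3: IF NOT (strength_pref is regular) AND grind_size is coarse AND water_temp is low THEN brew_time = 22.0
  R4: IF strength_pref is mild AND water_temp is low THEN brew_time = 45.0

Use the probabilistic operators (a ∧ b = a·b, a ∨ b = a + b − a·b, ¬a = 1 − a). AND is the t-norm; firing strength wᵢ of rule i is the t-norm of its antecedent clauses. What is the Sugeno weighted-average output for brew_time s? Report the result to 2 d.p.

R1 (z=11.0): fine=0.42, low=0.10; AND[a·b] → w = 0.0420
R2 (z=25.0): regular=0.16 → w = 0.1600
R3 (z=22.0): ¬regular=1−0.16=0.84, coarse=0.73, low=0.10; AND[a·b] → w = 0.0613
R4 (z=45.0): mild=0.58, low=0.10; AND[a·b] → w = 0.0580
Weighted average = (0.0420·11.0 + 0.1600·25.0 + 0.0613·22.0 + 0.0580·45.0) / (0.0420 + 0.1600 + 0.0613 + 0.0580)
  = 8.4210 / 0.3213 = 26.21

26.21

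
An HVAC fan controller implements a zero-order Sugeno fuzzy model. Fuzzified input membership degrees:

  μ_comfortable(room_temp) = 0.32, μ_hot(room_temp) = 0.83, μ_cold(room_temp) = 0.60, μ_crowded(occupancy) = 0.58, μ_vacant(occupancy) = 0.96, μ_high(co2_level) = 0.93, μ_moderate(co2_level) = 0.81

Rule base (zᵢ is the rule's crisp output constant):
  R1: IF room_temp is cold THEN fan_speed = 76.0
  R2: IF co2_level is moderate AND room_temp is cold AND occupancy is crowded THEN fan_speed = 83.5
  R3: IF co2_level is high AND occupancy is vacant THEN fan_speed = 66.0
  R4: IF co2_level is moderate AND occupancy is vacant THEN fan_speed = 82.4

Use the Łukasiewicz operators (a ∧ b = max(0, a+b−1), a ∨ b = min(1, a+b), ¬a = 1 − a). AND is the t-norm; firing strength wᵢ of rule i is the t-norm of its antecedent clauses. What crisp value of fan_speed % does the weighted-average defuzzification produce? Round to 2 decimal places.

74.24

R1 (z=76.0): cold=0.60 → w = 0.60
R2 (z=83.5): moderate=0.81, cold=0.60, crowded=0.58; AND[max(0, a+b−1)] → w = 0.00
R3 (z=66.0): high=0.93, vacant=0.96; AND[max(0, a+b−1)] → w = 0.89
R4 (z=82.4): moderate=0.81, vacant=0.96; AND[max(0, a+b−1)] → w = 0.77
Weighted average = (0.60·76.0 + 0.00·83.5 + 0.89·66.0 + 0.77·82.4) / (0.60 + 0.00 + 0.89 + 0.77)
  = 167.7880 / 2.2600 = 74.24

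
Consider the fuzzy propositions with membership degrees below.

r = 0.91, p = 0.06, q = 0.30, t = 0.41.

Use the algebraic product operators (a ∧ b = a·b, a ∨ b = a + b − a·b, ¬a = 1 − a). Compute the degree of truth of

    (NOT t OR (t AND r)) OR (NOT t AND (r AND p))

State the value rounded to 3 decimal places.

NOT t = 1 − 0.4100 = 0.5900
t AND r = a·b on (0.4100, 0.9100) = 0.3731
NOT t OR (t AND r) = a + b − a·b on (0.5900, 0.3731) = 0.7430
NOT t = 1 − 0.4100 = 0.5900
r AND p = a·b on (0.9100, 0.0600) = 0.0546
NOT t AND (r AND p) = a·b on (0.5900, 0.0546) = 0.0322
(NOT t OR (t AND r)) OR (NOT t AND (r AND p)) = a + b − a·b on (0.7430, 0.0322) = 0.7513

0.751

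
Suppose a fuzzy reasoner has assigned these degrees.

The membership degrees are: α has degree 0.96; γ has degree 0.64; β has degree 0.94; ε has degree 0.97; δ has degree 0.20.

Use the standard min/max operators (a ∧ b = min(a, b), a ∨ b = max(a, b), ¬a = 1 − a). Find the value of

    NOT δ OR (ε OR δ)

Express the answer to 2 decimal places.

NOT δ = 1 − 0.20 = 0.80
ε OR δ = max(a, b) on (0.97, 0.20) = 0.97
NOT δ OR (ε OR δ) = max(a, b) on (0.80, 0.97) = 0.97

0.97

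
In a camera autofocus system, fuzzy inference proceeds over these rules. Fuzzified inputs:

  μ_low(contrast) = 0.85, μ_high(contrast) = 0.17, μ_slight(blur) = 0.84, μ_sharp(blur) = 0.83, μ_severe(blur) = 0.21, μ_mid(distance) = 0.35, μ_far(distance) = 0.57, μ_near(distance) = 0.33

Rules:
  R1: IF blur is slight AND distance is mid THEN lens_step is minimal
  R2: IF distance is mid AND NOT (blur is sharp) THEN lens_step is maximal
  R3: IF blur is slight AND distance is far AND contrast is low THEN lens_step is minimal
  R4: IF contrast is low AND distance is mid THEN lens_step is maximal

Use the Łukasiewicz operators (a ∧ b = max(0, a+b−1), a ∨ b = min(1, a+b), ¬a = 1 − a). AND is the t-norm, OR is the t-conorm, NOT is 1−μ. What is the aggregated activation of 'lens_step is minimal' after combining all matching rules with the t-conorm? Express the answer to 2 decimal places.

R1: slight=0.84, mid=0.35; AND[max(0, a+b−1)] → w = 0.19
R2: mid=0.35, ¬sharp=1−0.83=0.17; AND[max(0, a+b−1)] → w = 0.00
R3: slight=0.84, far=0.57, low=0.85; AND[max(0, a+b−1)] → w = 0.26
R4: low=0.85, mid=0.35; AND[max(0, a+b−1)] → w = 0.20
Rules with consequent 'minimal': {R1, R3} → strengths 0.19, 0.26
Aggregate via t-conorm [min(1, a+b)]: 0.45

0.45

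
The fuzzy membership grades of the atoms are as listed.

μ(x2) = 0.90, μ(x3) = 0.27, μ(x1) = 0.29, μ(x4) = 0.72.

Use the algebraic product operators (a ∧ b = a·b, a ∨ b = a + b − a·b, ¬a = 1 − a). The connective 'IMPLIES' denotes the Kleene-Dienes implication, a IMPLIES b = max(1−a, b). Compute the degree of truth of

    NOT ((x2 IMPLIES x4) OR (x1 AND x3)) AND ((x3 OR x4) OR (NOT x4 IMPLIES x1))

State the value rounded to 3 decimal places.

0.243

x2 IMPLIES x4  [Kleene-Dienes: max(1−a, b)] with a=0.9000, b=0.7200 → 0.7200
x1 AND x3 = a·b on (0.2900, 0.2700) = 0.0783
(x2 IMPLIES x4) OR (x1 AND x3) = a + b − a·b on (0.7200, 0.0783) = 0.7419
NOT ((x2 IMPLIES x4) OR (x1 AND x3)) = 1 − 0.7419 = 0.2581
x3 OR x4 = a + b − a·b on (0.2700, 0.7200) = 0.7956
NOT x4 = 1 − 0.7200 = 0.2800
NOT x4 IMPLIES x1  [Kleene-Dienes: max(1−a, b)] with a=0.2800, b=0.2900 → 0.7200
(x3 OR x4) OR (NOT x4 IMPLIES x1) = a + b − a·b on (0.7956, 0.7200) = 0.9428
NOT ((x2 IMPLIES x4) OR (x1 AND x3)) AND ((x3 OR x4) OR (NOT x4 IMPLIES x1)) = a·b on (0.2581, 0.9428) = 0.2433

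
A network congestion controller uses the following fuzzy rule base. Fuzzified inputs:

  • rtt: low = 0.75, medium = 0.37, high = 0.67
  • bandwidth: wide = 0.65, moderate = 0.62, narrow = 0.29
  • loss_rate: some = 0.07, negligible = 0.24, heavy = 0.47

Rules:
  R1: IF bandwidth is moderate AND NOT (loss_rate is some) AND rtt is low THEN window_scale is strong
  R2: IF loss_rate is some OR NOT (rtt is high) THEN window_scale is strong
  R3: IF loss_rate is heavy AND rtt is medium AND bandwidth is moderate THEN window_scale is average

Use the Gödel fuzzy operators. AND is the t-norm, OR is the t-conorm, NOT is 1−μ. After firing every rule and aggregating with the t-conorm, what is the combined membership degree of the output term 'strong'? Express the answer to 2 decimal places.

R1: moderate=0.62, ¬some=1−0.07=0.93, low=0.75; AND[min(a, b)] → w = 0.62
R2: some=0.07, ¬high=1−0.67=0.33; OR[max(a, b)] → w = 0.33
R3: heavy=0.47, medium=0.37, moderate=0.62; AND[min(a, b)] → w = 0.37
Rules with consequent 'strong': {R1, R2} → strengths 0.62, 0.33
Aggregate via t-conorm [max(a, b)]: 0.62

0.62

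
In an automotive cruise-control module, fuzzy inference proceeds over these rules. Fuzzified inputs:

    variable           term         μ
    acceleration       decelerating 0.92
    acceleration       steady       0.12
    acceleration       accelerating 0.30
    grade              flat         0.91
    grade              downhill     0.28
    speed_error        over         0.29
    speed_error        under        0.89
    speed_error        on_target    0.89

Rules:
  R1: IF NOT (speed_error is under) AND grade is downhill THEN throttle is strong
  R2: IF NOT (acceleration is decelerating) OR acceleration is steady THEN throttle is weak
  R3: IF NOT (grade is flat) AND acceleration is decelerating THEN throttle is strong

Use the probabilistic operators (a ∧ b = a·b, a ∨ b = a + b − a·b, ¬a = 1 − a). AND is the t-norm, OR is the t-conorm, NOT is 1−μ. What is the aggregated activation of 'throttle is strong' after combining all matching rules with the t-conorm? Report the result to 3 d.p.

R1: ¬under=1−0.89=0.11, downhill=0.28; AND[a·b] → w = 0.0308
R2: ¬decelerating=1−0.92=0.08, steady=0.12; OR[a + b − a·b] → w = 0.1904
R3: ¬flat=1−0.91=0.09, decelerating=0.92; AND[a·b] → w = 0.0828
Rules with consequent 'strong': {R1, R3} → strengths 0.0308, 0.0828
Aggregate via t-conorm [a + b − a·b]: 0.1110

0.111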